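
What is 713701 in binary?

Using repeated division by 2:
713701 ÷ 2 = 356850 remainder 1
356850 ÷ 2 = 178425 remainder 0
178425 ÷ 2 = 89212 remainder 1
89212 ÷ 2 = 44606 remainder 0
44606 ÷ 2 = 22303 remainder 0
22303 ÷ 2 = 11151 remainder 1
11151 ÷ 2 = 5575 remainder 1
5575 ÷ 2 = 2787 remainder 1
2787 ÷ 2 = 1393 remainder 1
1393 ÷ 2 = 696 remainder 1
696 ÷ 2 = 348 remainder 0
348 ÷ 2 = 174 remainder 0
174 ÷ 2 = 87 remainder 0
87 ÷ 2 = 43 remainder 1
43 ÷ 2 = 21 remainder 1
21 ÷ 2 = 10 remainder 1
10 ÷ 2 = 5 remainder 0
5 ÷ 2 = 2 remainder 1
2 ÷ 2 = 1 remainder 0
1 ÷ 2 = 0 remainder 1
Reading remainders bottom to top: 10101110001111100101



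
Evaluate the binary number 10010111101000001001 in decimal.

Sum of powers of 2 for each 1-bit:
2^0 + 2^3 + 2^9 + 2^11 + 2^12 + 2^13 + 2^14 + 2^16 + 2^19
= 1 + 8 + 512 + 2048 + 4096 + 8192 + 16384 + 65536 + 524288
= 621065



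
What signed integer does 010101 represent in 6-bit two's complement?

Binary: 010101
Sign bit: 0 (non-negative)
Read directly as an unsigned value:
010101 = 16 + 4 + 1 = 21
Value: 21



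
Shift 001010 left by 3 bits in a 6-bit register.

Original: 001010 (decimal 10)
Shift left by 3 positions
Append 3 zeros on the right and drop the 3 high bits that overflow the 6-bit width
Result: 010000 (decimal 16)
Equivalent: 10 << 3 = 10 × 2^3 = 80, truncated to 6 bits = 16



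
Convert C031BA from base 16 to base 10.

Expand by place value (powers of 16):
Digit values: C = 12, B = 11, A = 10
C031BA = 12 × 16^5 + 0 × 16^4 + 3 × 16^3 + 1 × 16^2 + 11 × 16^1 + 10 × 16^0
= 12 × 1048576 + 0 × 65536 + 3 × 4096 + 1 × 256 + 11 × 16 + 10 × 1
= 12582912 + 0 + 12288 + 256 + 176 + 10
= 12595642



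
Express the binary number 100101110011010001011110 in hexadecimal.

Group into 4-bit nibbles from right:
  1001 = 9
  0111 = 7
  0011 = 3
  0100 = 4
  0101 = 5
  1110 = E
Result: 97345E



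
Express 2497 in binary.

Using repeated division by 2:
2497 ÷ 2 = 1248 remainder 1
1248 ÷ 2 = 624 remainder 0
624 ÷ 2 = 312 remainder 0
312 ÷ 2 = 156 remainder 0
156 ÷ 2 = 78 remainder 0
78 ÷ 2 = 39 remainder 0
39 ÷ 2 = 19 remainder 1
19 ÷ 2 = 9 remainder 1
9 ÷ 2 = 4 remainder 1
4 ÷ 2 = 2 remainder 0
2 ÷ 2 = 1 remainder 0
1 ÷ 2 = 0 remainder 1
Reading remainders bottom to top: 100111000001



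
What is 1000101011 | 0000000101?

OR: 1 when either bit is 1
  1000101011
| 0000000101
------------
  1000101111
Decimal: 555 | 5 = 559



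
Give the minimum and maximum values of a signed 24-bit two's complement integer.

For 24-bit two's complement:
Minimum: -2^23 = -8388608
Maximum: 2^23 - 1 = 8388607



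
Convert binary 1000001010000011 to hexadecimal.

Group into 4-bit nibbles from right:
  1000 = 8
  0010 = 2
  1000 = 8
  0011 = 3
Result: 8283



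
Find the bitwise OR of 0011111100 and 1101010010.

OR: 1 when either bit is 1
  0011111100
| 1101010010
------------
  1111111110
Decimal: 252 | 850 = 1022



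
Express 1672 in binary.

Using repeated division by 2:
1672 ÷ 2 = 836 remainder 0
836 ÷ 2 = 418 remainder 0
418 ÷ 2 = 209 remainder 0
209 ÷ 2 = 104 remainder 1
104 ÷ 2 = 52 remainder 0
52 ÷ 2 = 26 remainder 0
26 ÷ 2 = 13 remainder 0
13 ÷ 2 = 6 remainder 1
6 ÷ 2 = 3 remainder 0
3 ÷ 2 = 1 remainder 1
1 ÷ 2 = 0 remainder 1
Reading remainders bottom to top: 11010001000



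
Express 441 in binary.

Using repeated division by 2:
441 ÷ 2 = 220 remainder 1
220 ÷ 2 = 110 remainder 0
110 ÷ 2 = 55 remainder 0
55 ÷ 2 = 27 remainder 1
27 ÷ 2 = 13 remainder 1
13 ÷ 2 = 6 remainder 1
6 ÷ 2 = 3 remainder 0
3 ÷ 2 = 1 remainder 1
1 ÷ 2 = 0 remainder 1
Reading remainders bottom to top: 110111001



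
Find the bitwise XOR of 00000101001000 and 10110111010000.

XOR: 1 when bits differ
  00000101001000
^ 10110111010000
----------------
  10110010011000
Decimal: 328 ^ 11728 = 11416



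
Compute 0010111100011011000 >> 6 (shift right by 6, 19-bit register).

Original: 0010111100011011000 (decimal 96472)
Shift right by 6 positions
Drop the 6 low bits; fill with zeros on the left
Result: 0000000010111100011 (decimal 1507)
Equivalent: 96472 >> 6 = 96472 ÷ 2^6 = 1507



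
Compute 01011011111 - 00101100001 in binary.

Method 1 - Direct subtraction (column by column from the right: bit − bit − borrow-in; if negative, add 2 and borrow 1 from the next column):
borrow: 01011000000
        01011011111
-       00101100001
-------------------
        00101111110

Method 2 - Add two's complement:
Two's complement of 00101100001: invert → 11010011110, add 1 → 11010011111
  01011011111
+ 11010011111
-------------
 100101111110  (end carry out of the top bit = 1)
Discarding the end carry: 00101111110
Decimal check:
  01011011111 = 512 + 128 + 64 + 16 + 8 + 4 + 2 + 1 = 735
  00101100001 = 256 + 64 + 32 + 1 = 353
  735 - 353 = 382, and 00101111110 = 256 + 64 + 32 + 16 + 8 + 4 + 2 = 382 ✓



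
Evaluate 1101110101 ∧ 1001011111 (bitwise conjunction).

AND: 1 only when both bits are 1
  1101110101
& 1001011111
------------
  1001010101
Decimal: 885 & 607 = 597



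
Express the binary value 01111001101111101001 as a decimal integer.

Sum of powers of 2 for each 1-bit:
2^0 + 2^3 + 2^5 + 2^6 + 2^7 + 2^8 + 2^9 + 2^11 + 2^12 + 2^15 + 2^16 + 2^17 + 2^18
= 1 + 8 + 32 + 64 + 128 + 256 + 512 + 2048 + 4096 + 32768 + 65536 + 131072 + 262144
= 498665



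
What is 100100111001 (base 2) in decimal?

Sum of powers of 2 for each 1-bit:
2^0 + 2^3 + 2^4 + 2^5 + 2^8 + 2^11
= 1 + 8 + 16 + 32 + 256 + 2048
= 2361



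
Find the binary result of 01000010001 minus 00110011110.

Method 1 - Direct subtraction (column by column from the right: bit − bit − borrow-in; if negative, add 2 and borrow 1 from the next column):
borrow: 01111111100
        01000010001
-       00110011110
-------------------
        00001110011

Method 2 - Add two's complement:
Two's complement of 00110011110: invert → 11001100001, add 1 → 11001100010
  01000010001
+ 11001100010
-------------
 100001110011  (end carry out of the top bit = 1)
Discarding the end carry: 00001110011
Decimal check:
  01000010001 = 512 + 16 + 1 = 529
  00110011110 = 256 + 128 + 16 + 8 + 4 + 2 = 414
  529 - 414 = 115, and 00001110011 = 64 + 32 + 16 + 2 + 1 = 115 ✓



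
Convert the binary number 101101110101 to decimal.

Sum of powers of 2 for each 1-bit:
2^0 + 2^2 + 2^4 + 2^5 + 2^6 + 2^8 + 2^9 + 2^11
= 1 + 4 + 16 + 32 + 64 + 256 + 512 + 2048
= 2933



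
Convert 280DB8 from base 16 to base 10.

Expand by place value (powers of 16):
Digit values: D = 13, B = 11
280DB8 = 2 × 16^5 + 8 × 16^4 + 0 × 16^3 + 13 × 16^2 + 11 × 16^1 + 8 × 16^0
= 2 × 1048576 + 8 × 65536 + 0 × 4096 + 13 × 256 + 11 × 16 + 8 × 1
= 2097152 + 524288 + 0 + 3328 + 176 + 8
= 2624952



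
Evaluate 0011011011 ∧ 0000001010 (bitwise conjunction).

AND: 1 only when both bits are 1
  0011011011
& 0000001010
------------
  0000001010
Decimal: 219 & 10 = 10



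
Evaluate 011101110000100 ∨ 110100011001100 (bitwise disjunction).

OR: 1 when either bit is 1
  011101110000100
| 110100011001100
-----------------
  111101111001100
Decimal: 15236 | 26828 = 31692



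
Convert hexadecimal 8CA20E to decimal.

Expand by place value (powers of 16):
Digit values: C = 12, A = 10, E = 14
8CA20E = 8 × 16^5 + 12 × 16^4 + 10 × 16^3 + 2 × 16^2 + 0 × 16^1 + 14 × 16^0
= 8 × 1048576 + 12 × 65536 + 10 × 4096 + 2 × 256 + 0 × 16 + 14 × 1
= 8388608 + 786432 + 40960 + 512 + 0 + 14
= 9216526



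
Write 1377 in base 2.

Using repeated division by 2:
1377 ÷ 2 = 688 remainder 1
688 ÷ 2 = 344 remainder 0
344 ÷ 2 = 172 remainder 0
172 ÷ 2 = 86 remainder 0
86 ÷ 2 = 43 remainder 0
43 ÷ 2 = 21 remainder 1
21 ÷ 2 = 10 remainder 1
10 ÷ 2 = 5 remainder 0
5 ÷ 2 = 2 remainder 1
2 ÷ 2 = 1 remainder 0
1 ÷ 2 = 0 remainder 1
Reading remainders bottom to top: 10101100001



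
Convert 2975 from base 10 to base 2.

Using repeated division by 2:
2975 ÷ 2 = 1487 remainder 1
1487 ÷ 2 = 743 remainder 1
743 ÷ 2 = 371 remainder 1
371 ÷ 2 = 185 remainder 1
185 ÷ 2 = 92 remainder 1
92 ÷ 2 = 46 remainder 0
46 ÷ 2 = 23 remainder 0
23 ÷ 2 = 11 remainder 1
11 ÷ 2 = 5 remainder 1
5 ÷ 2 = 2 remainder 1
2 ÷ 2 = 1 remainder 0
1 ÷ 2 = 0 remainder 1
Reading remainders bottom to top: 101110011111



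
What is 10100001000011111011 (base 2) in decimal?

Sum of powers of 2 for each 1-bit:
2^0 + 2^1 + 2^3 + 2^4 + 2^5 + 2^6 + 2^7 + 2^12 + 2^17 + 2^19
= 1 + 2 + 8 + 16 + 32 + 64 + 128 + 4096 + 131072 + 524288
= 659707



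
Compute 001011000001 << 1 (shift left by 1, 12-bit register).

Original: 001011000001 (decimal 705)
Shift left by 1 position
Append 1 zero on the right
Result: 010110000010 (decimal 1410)
Equivalent: 705 << 1 = 705 × 2^1 = 1410



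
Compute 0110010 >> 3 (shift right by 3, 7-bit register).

Original: 0110010 (decimal 50)
Shift right by 3 positions
Drop the 3 low bits; fill with zeros on the left
Result: 0000110 (decimal 6)
Equivalent: 50 >> 3 = 50 ÷ 2^3 = 6



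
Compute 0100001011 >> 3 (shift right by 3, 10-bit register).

Original: 0100001011 (decimal 267)
Shift right by 3 positions
Drop the 3 low bits; fill with zeros on the left
Result: 0000100001 (decimal 33)
Equivalent: 267 >> 3 = 267 ÷ 2^3 = 33



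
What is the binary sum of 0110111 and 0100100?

Add column by column from the right: bit + bit + carry-in; write the sum mod 2, carry 1 when the sum is 2 or 3.
carry:  1001000
        0110111
+       0100100
---------------
       01011011
(the carry out of the leftmost column, 0, becomes the leading bit)
Decimal check:
  0110111 = 32 + 16 + 4 + 2 + 1 = 55
  0100100 = 32 + 4 = 36
  55 + 36 = 91, and 01011011 = 64 + 16 + 8 + 2 + 1 = 91 ✓



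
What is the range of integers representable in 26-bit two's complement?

For 26-bit two's complement:
Minimum: -2^25 = -33554432
Maximum: 2^25 - 1 = 33554431



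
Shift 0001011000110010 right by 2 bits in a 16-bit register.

Original: 0001011000110010 (decimal 5682)
Shift right by 2 positions
Drop the 2 low bits; fill with zeros on the left
Result: 0000010110001100 (decimal 1420)
Equivalent: 5682 >> 2 = 5682 ÷ 2^2 = 1420



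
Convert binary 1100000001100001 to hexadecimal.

Group into 4-bit nibbles from right:
  1100 = C
  0000 = 0
  0110 = 6
  0001 = 1
Result: C061



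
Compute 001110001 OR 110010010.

OR: 1 when either bit is 1
  001110001
| 110010010
-----------
  111110011
Decimal: 113 | 402 = 499



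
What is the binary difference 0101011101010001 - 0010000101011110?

Method 1 - Direct subtraction (column by column from the right: bit − bit − borrow-in; if negative, add 2 and borrow 1 from the next column):
borrow: 0100001111111100
        0101011101010001
-       0010000101011110
------------------------
        0011010111110011

Method 2 - Add two's complement:
Two's complement of 0010000101011110: invert → 1101111010100001, add 1 → 1101111010100010
  0101011101010001
+ 1101111010100010
------------------
 10011010111110011  (end carry out of the top bit = 1)
Discarding the end carry: 0011010111110011
Decimal check:
  0101011101010001 = 16384 + 4096 + 1024 + 512 + 256 + 64 + 16 + 1 = 22353
  0010000101011110 = 8192 + 256 + 64 + 16 + 8 + 4 + 2 = 8542
  22353 - 8542 = 13811, and 0011010111110011 = 8192 + 4096 + 1024 + 256 + 128 + 64 + 32 + 16 + 2 + 1 = 13811 ✓



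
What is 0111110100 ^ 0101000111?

XOR: 1 when bits differ
  0111110100
^ 0101000111
------------
  0010110011
Decimal: 500 ^ 327 = 179



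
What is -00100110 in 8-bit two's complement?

Original: 00100110
Step 1 - Invert all bits: 11011001
Step 2 - Add 1: 11011010
Verification: 00100110 + 11011010 = 100000000; discarding the end carry (carry out of the top bit) leaves the 8-bit value 00000000, as required for x + (-x)



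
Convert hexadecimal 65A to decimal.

Expand by place value (powers of 16):
Digit values: A = 10
65A = 6 × 16^2 + 5 × 16^1 + 10 × 16^0
= 6 × 256 + 5 × 16 + 10 × 1
= 1536 + 80 + 10
= 1626



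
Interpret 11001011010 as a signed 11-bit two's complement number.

Binary: 11001011010
Sign bit: 1 (negative)
Invert: 00110100101
Add 1:  00110100110
Magnitude: 00110100110 = 256 + 128 + 32 + 4 + 2 = 422
Value: -422



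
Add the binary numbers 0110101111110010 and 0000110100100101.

Add column by column from the right: bit + bit + carry-in; write the sum mod 2, carry 1 when the sum is 2 or 3.
carry:  0001111111000000
        0110101111110010
+       0000110100100101
------------------------
       00111100100010111
(the carry out of the leftmost column, 0, becomes the leading bit)
Decimal check:
  0110101111110010 = 16384 + 8192 + 2048 + 512 + 256 + 128 + 64 + 32 + 16 + 2 = 27634
  0000110100100101 = 2048 + 1024 + 256 + 32 + 4 + 1 = 3365
  27634 + 3365 = 30999, and 00111100100010111 = 16384 + 8192 + 4096 + 2048 + 256 + 16 + 4 + 2 + 1 = 30999 ✓



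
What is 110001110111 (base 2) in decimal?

Sum of powers of 2 for each 1-bit:
2^0 + 2^1 + 2^2 + 2^4 + 2^5 + 2^6 + 2^10 + 2^11
= 1 + 2 + 4 + 16 + 32 + 64 + 1024 + 2048
= 3191



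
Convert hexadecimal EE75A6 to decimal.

Expand by place value (powers of 16):
Digit values: E = 14, A = 10
EE75A6 = 14 × 16^5 + 14 × 16^4 + 7 × 16^3 + 5 × 16^2 + 10 × 16^1 + 6 × 16^0
= 14 × 1048576 + 14 × 65536 + 7 × 4096 + 5 × 256 + 10 × 16 + 6 × 1
= 14680064 + 917504 + 28672 + 1280 + 160 + 6
= 15627686



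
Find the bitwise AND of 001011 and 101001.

AND: 1 only when both bits are 1
  001011
& 101001
--------
  001001
Decimal: 11 & 41 = 9



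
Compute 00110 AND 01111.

AND: 1 only when both bits are 1
  00110
& 01111
-------
  00110
Decimal: 6 & 15 = 6



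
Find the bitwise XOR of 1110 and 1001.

XOR: 1 when bits differ
  1110
^ 1001
------
  0111
Decimal: 14 ^ 9 = 7



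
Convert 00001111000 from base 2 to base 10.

Sum of powers of 2 for each 1-bit:
2^3 + 2^4 + 2^5 + 2^6
= 8 + 16 + 32 + 64
= 120



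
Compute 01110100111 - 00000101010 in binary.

Method 1 - Direct subtraction (column by column from the right: bit − bit − borrow-in; if negative, add 2 and borrow 1 from the next column):
borrow: 00011110000
        01110100111
-       00000101010
-------------------
        01101111101

Method 2 - Add two's complement:
Two's complement of 00000101010: invert → 11111010101, add 1 → 11111010110
  01110100111
+ 11111010110
-------------
 101101111101  (end carry out of the top bit = 1)
Discarding the end carry: 01101111101
Decimal check:
  01110100111 = 512 + 256 + 128 + 32 + 4 + 2 + 1 = 935
  00000101010 = 32 + 8 + 2 = 42
  935 - 42 = 893, and 01101111101 = 512 + 256 + 64 + 32 + 16 + 8 + 4 + 1 = 893 ✓



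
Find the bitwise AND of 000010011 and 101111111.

AND: 1 only when both bits are 1
  000010011
& 101111111
-----------
  000010011
Decimal: 19 & 383 = 19



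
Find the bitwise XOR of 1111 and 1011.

XOR: 1 when bits differ
  1111
^ 1011
------
  0100
Decimal: 15 ^ 11 = 4



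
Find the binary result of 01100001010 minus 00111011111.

Method 1 - Direct subtraction (column by column from the right: bit − bit − borrow-in; if negative, add 2 and borrow 1 from the next column):
borrow: 01111111110
        01100001010
-       00111011111
-------------------
        00100101011

Method 2 - Add two's complement:
Two's complement of 00111011111: invert → 11000100000, add 1 → 11000100001
  01100001010
+ 11000100001
-------------
 100100101011  (end carry out of the top bit = 1)
Discarding the end carry: 00100101011
Decimal check:
  01100001010 = 512 + 256 + 8 + 2 = 778
  00111011111 = 256 + 128 + 64 + 16 + 8 + 4 + 2 + 1 = 479
  778 - 479 = 299, and 00100101011 = 256 + 32 + 8 + 2 + 1 = 299 ✓



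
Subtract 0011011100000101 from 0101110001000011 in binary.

Method 1 - Direct subtraction (column by column from the right: bit − bit − borrow-in; if negative, add 2 and borrow 1 from the next column):
borrow: 0100111001111000
        0101110001000011
-       0011011100000101
------------------------
        0010010100111110

Method 2 - Add two's complement:
Two's complement of 0011011100000101: invert → 1100100011111010, add 1 → 1100100011111011
  0101110001000011
+ 1100100011111011
------------------
 10010010100111110  (end carry out of the top bit = 1)
Discarding the end carry: 0010010100111110
Decimal check:
  0101110001000011 = 16384 + 4096 + 2048 + 1024 + 64 + 2 + 1 = 23619
  0011011100000101 = 8192 + 4096 + 1024 + 512 + 256 + 4 + 1 = 14085
  23619 - 14085 = 9534, and 0010010100111110 = 8192 + 1024 + 256 + 32 + 16 + 8 + 4 + 2 = 9534 ✓



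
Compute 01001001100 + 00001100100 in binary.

Add column by column from the right: bit + bit + carry-in; write the sum mod 2, carry 1 when the sum is 2 or 3.
carry:  00010011000
        01001001100
+       00001100100
-------------------
       001010110000
(the carry out of the leftmost column, 0, becomes the leading bit)
Decimal check:
  01001001100 = 512 + 64 + 8 + 4 = 588
  00001100100 = 64 + 32 + 4 = 100
  588 + 100 = 688, and 001010110000 = 512 + 128 + 32 + 16 = 688 ✓



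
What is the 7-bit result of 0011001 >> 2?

Original: 0011001 (decimal 25)
Shift right by 2 positions
Drop the 2 low bits; fill with zeros on the left
Result: 0000110 (decimal 6)
Equivalent: 25 >> 2 = 25 ÷ 2^2 = 6



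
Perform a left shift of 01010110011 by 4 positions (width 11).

Original: 01010110011 (decimal 691)
Shift left by 4 positions
Append 4 zeros on the right and drop the 4 high bits that overflow the 11-bit width
Result: 01100110000 (decimal 816)
Equivalent: 691 << 4 = 691 × 2^4 = 11056, truncated to 11 bits = 816



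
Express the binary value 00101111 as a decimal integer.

Sum of powers of 2 for each 1-bit:
2^0 + 2^1 + 2^2 + 2^3 + 2^5
= 1 + 2 + 4 + 8 + 32
= 47



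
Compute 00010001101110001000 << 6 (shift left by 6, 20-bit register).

Original: 00010001101110001000 (decimal 72584)
Shift left by 6 positions
Append 6 zeros on the right and drop the 6 high bits that overflow the 20-bit width
Result: 01101110001000000000 (decimal 451072)
Equivalent: 72584 << 6 = 72584 × 2^6 = 4645376, truncated to 20 bits = 451072



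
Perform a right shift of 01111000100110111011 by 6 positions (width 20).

Original: 01111000100110111011 (decimal 494011)
Shift right by 6 positions
Drop the 6 low bits; fill with zeros on the left
Result: 00000001111000100110 (decimal 7718)
Equivalent: 494011 >> 6 = 494011 ÷ 2^6 = 7718



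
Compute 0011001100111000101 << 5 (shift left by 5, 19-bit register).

Original: 0011001100111000101 (decimal 104901)
Shift left by 5 positions
Append 5 zeros on the right and drop the 5 high bits that overflow the 19-bit width
Result: 0110011100010100000 (decimal 211104)
Equivalent: 104901 << 5 = 104901 × 2^5 = 3356832, truncated to 19 bits = 211104



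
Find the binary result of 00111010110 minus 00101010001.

Method 1 - Direct subtraction (column by column from the right: bit − bit − borrow-in; if negative, add 2 and borrow 1 from the next column):
borrow: 00000000010
        00111010110
-       00101010001
-------------------
        00010000101

Method 2 - Add two's complement:
Two's complement of 00101010001: invert → 11010101110, add 1 → 11010101111
  00111010110
+ 11010101111
-------------
 100010000101  (end carry out of the top bit = 1)
Discarding the end carry: 00010000101
Decimal check:
  00111010110 = 256 + 128 + 64 + 16 + 4 + 2 = 470
  00101010001 = 256 + 64 + 16 + 1 = 337
  470 - 337 = 133, and 00010000101 = 128 + 4 + 1 = 133 ✓



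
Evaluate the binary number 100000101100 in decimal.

Sum of powers of 2 for each 1-bit:
2^2 + 2^3 + 2^5 + 2^11
= 4 + 8 + 32 + 2048
= 2092



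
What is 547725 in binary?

Using repeated division by 2:
547725 ÷ 2 = 273862 remainder 1
273862 ÷ 2 = 136931 remainder 0
136931 ÷ 2 = 68465 remainder 1
68465 ÷ 2 = 34232 remainder 1
34232 ÷ 2 = 17116 remainder 0
17116 ÷ 2 = 8558 remainder 0
8558 ÷ 2 = 4279 remainder 0
4279 ÷ 2 = 2139 remainder 1
2139 ÷ 2 = 1069 remainder 1
1069 ÷ 2 = 534 remainder 1
534 ÷ 2 = 267 remainder 0
267 ÷ 2 = 133 remainder 1
133 ÷ 2 = 66 remainder 1
66 ÷ 2 = 33 remainder 0
33 ÷ 2 = 16 remainder 1
16 ÷ 2 = 8 remainder 0
8 ÷ 2 = 4 remainder 0
4 ÷ 2 = 2 remainder 0
2 ÷ 2 = 1 remainder 0
1 ÷ 2 = 0 remainder 1
Reading remainders bottom to top: 10000101101110001101



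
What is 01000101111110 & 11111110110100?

AND: 1 only when both bits are 1
  01000101111110
& 11111110110100
----------------
  01000100110100
Decimal: 4478 & 16308 = 4404



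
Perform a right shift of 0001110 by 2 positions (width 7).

Original: 0001110 (decimal 14)
Shift right by 2 positions
Drop the 2 low bits; fill with zeros on the left
Result: 0000011 (decimal 3)
Equivalent: 14 >> 2 = 14 ÷ 2^2 = 3



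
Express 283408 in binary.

Using repeated division by 2:
283408 ÷ 2 = 141704 remainder 0
141704 ÷ 2 = 70852 remainder 0
70852 ÷ 2 = 35426 remainder 0
35426 ÷ 2 = 17713 remainder 0
17713 ÷ 2 = 8856 remainder 1
8856 ÷ 2 = 4428 remainder 0
4428 ÷ 2 = 2214 remainder 0
2214 ÷ 2 = 1107 remainder 0
1107 ÷ 2 = 553 remainder 1
553 ÷ 2 = 276 remainder 1
276 ÷ 2 = 138 remainder 0
138 ÷ 2 = 69 remainder 0
69 ÷ 2 = 34 remainder 1
34 ÷ 2 = 17 remainder 0
17 ÷ 2 = 8 remainder 1
8 ÷ 2 = 4 remainder 0
4 ÷ 2 = 2 remainder 0
2 ÷ 2 = 1 remainder 0
1 ÷ 2 = 0 remainder 1
Reading remainders bottom to top: 1000101001100010000



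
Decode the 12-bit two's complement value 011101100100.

Binary: 011101100100
Sign bit: 0 (non-negative)
Read directly as an unsigned value:
011101100100 = 1024 + 512 + 256 + 64 + 32 + 4 = 1892
Value: 1892



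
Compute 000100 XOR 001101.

XOR: 1 when bits differ
  000100
^ 001101
--------
  001001
Decimal: 4 ^ 13 = 9



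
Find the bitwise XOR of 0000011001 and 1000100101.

XOR: 1 when bits differ
  0000011001
^ 1000100101
------------
  1000111100
Decimal: 25 ^ 549 = 572



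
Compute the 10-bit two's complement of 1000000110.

Original (sign bit 1, negative): 1000000110
Step 1 - Invert all bits: 0111111001
Step 2 - Add 1: 0111111010
Verification: 1000000110 + 0111111010 = 10000000000; discarding the end carry (carry out of the top bit) leaves the 10-bit value 0000000000, as required for x + (-x)



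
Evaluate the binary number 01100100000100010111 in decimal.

Sum of powers of 2 for each 1-bit:
2^0 + 2^1 + 2^2 + 2^4 + 2^8 + 2^14 + 2^17 + 2^18
= 1 + 2 + 4 + 16 + 256 + 16384 + 131072 + 262144
= 409879



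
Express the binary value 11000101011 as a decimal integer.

Sum of powers of 2 for each 1-bit:
2^0 + 2^1 + 2^3 + 2^5 + 2^9 + 2^10
= 1 + 2 + 8 + 32 + 512 + 1024
= 1579



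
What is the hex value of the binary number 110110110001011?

Group into 4-bit nibbles from right:
  0110 = 6
  1101 = D
  1000 = 8
  1011 = B
Result: 6D8B



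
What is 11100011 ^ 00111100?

XOR: 1 when bits differ
  11100011
^ 00111100
----------
  11011111
Decimal: 227 ^ 60 = 223



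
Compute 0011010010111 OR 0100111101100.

OR: 1 when either bit is 1
  0011010010111
| 0100111101100
---------------
  0111111111111
Decimal: 1687 | 2540 = 4095



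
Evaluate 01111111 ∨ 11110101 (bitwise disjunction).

OR: 1 when either bit is 1
  01111111
| 11110101
----------
  11111111
Decimal: 127 | 245 = 255



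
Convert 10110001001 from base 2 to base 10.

Sum of powers of 2 for each 1-bit:
2^0 + 2^3 + 2^7 + 2^8 + 2^10
= 1 + 8 + 128 + 256 + 1024
= 1417



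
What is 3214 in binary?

Using repeated division by 2:
3214 ÷ 2 = 1607 remainder 0
1607 ÷ 2 = 803 remainder 1
803 ÷ 2 = 401 remainder 1
401 ÷ 2 = 200 remainder 1
200 ÷ 2 = 100 remainder 0
100 ÷ 2 = 50 remainder 0
50 ÷ 2 = 25 remainder 0
25 ÷ 2 = 12 remainder 1
12 ÷ 2 = 6 remainder 0
6 ÷ 2 = 3 remainder 0
3 ÷ 2 = 1 remainder 1
1 ÷ 2 = 0 remainder 1
Reading remainders bottom to top: 110010001110



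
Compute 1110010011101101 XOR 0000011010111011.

XOR: 1 when bits differ
  1110010011101101
^ 0000011010111011
------------------
  1110001001010110
Decimal: 58605 ^ 1723 = 57942



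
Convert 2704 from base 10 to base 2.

Using repeated division by 2:
2704 ÷ 2 = 1352 remainder 0
1352 ÷ 2 = 676 remainder 0
676 ÷ 2 = 338 remainder 0
338 ÷ 2 = 169 remainder 0
169 ÷ 2 = 84 remainder 1
84 ÷ 2 = 42 remainder 0
42 ÷ 2 = 21 remainder 0
21 ÷ 2 = 10 remainder 1
10 ÷ 2 = 5 remainder 0
5 ÷ 2 = 2 remainder 1
2 ÷ 2 = 1 remainder 0
1 ÷ 2 = 0 remainder 1
Reading remainders bottom to top: 101010010000



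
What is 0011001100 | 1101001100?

OR: 1 when either bit is 1
  0011001100
| 1101001100
------------
  1111001100
Decimal: 204 | 844 = 972



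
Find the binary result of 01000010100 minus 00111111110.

Method 1 - Direct subtraction (column by column from the right: bit − bit − borrow-in; if negative, add 2 and borrow 1 from the next column):
borrow: 01111111100
        01000010100
-       00111111110
-------------------
        00000010110

Method 2 - Add two's complement:
Two's complement of 00111111110: invert → 11000000001, add 1 → 11000000010
  01000010100
+ 11000000010
-------------
 100000010110  (end carry out of the top bit = 1)
Discarding the end carry: 00000010110
Decimal check:
  01000010100 = 512 + 16 + 4 = 532
  00111111110 = 256 + 128 + 64 + 32 + 16 + 8 + 4 + 2 = 510
  532 - 510 = 22, and 00000010110 = 16 + 4 + 2 = 22 ✓



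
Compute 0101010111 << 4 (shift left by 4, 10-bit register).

Original: 0101010111 (decimal 343)
Shift left by 4 positions
Append 4 zeros on the right and drop the 4 high bits that overflow the 10-bit width
Result: 0101110000 (decimal 368)
Equivalent: 343 << 4 = 343 × 2^4 = 5488, truncated to 10 bits = 368



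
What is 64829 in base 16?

Using repeated division by 16 (digits 10–15 are A–F):
64829 ÷ 16 = 4051 remainder 13 (D)
4051 ÷ 16 = 253 remainder 3
253 ÷ 16 = 15 remainder 13 (D)
15 ÷ 16 = 0 remainder 15 (F)
Reading remainders bottom to top: FD3D



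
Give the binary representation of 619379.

Using repeated division by 2:
619379 ÷ 2 = 309689 remainder 1
309689 ÷ 2 = 154844 remainder 1
154844 ÷ 2 = 77422 remainder 0
77422 ÷ 2 = 38711 remainder 0
38711 ÷ 2 = 19355 remainder 1
19355 ÷ 2 = 9677 remainder 1
9677 ÷ 2 = 4838 remainder 1
4838 ÷ 2 = 2419 remainder 0
2419 ÷ 2 = 1209 remainder 1
1209 ÷ 2 = 604 remainder 1
604 ÷ 2 = 302 remainder 0
302 ÷ 2 = 151 remainder 0
151 ÷ 2 = 75 remainder 1
75 ÷ 2 = 37 remainder 1
37 ÷ 2 = 18 remainder 1
18 ÷ 2 = 9 remainder 0
9 ÷ 2 = 4 remainder 1
4 ÷ 2 = 2 remainder 0
2 ÷ 2 = 1 remainder 0
1 ÷ 2 = 0 remainder 1
Reading remainders bottom to top: 10010111001101110011



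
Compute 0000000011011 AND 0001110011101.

AND: 1 only when both bits are 1
  0000000011011
& 0001110011101
---------------
  0000000011001
Decimal: 27 & 925 = 25



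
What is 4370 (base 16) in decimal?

Expand by place value (powers of 16):
4370 = 4 × 16^3 + 3 × 16^2 + 7 × 16^1 + 0 × 16^0
= 4 × 4096 + 3 × 256 + 7 × 16 + 0 × 1
= 16384 + 768 + 112 + 0
= 17264



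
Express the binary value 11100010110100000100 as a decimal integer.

Sum of powers of 2 for each 1-bit:
2^2 + 2^8 + 2^10 + 2^11 + 2^13 + 2^17 + 2^18 + 2^19
= 4 + 256 + 1024 + 2048 + 8192 + 131072 + 262144 + 524288
= 929028



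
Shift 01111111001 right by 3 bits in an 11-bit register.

Original: 01111111001 (decimal 1017)
Shift right by 3 positions
Drop the 3 low bits; fill with zeros on the left
Result: 00001111111 (decimal 127)
Equivalent: 1017 >> 3 = 1017 ÷ 2^3 = 127



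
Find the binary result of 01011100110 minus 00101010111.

Method 1 - Direct subtraction (column by column from the right: bit − bit − borrow-in; if negative, add 2 and borrow 1 from the next column):
borrow: 01000111110
        01011100110
-       00101010111
-------------------
        00110001111

Method 2 - Add two's complement:
Two's complement of 00101010111: invert → 11010101000, add 1 → 11010101001
  01011100110
+ 11010101001
-------------
 100110001111  (end carry out of the top bit = 1)
Discarding the end carry: 00110001111
Decimal check:
  01011100110 = 512 + 128 + 64 + 32 + 4 + 2 = 742
  00101010111 = 256 + 64 + 16 + 4 + 2 + 1 = 343
  742 - 343 = 399, and 00110001111 = 256 + 128 + 8 + 4 + 2 + 1 = 399 ✓



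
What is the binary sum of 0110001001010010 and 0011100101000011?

Add column by column from the right: bit + bit + carry-in; write the sum mod 2, carry 1 when the sum is 2 or 3.
carry:  1100000010000100
        0110001001010010
+       0011100101000011
------------------------
       01001101110010101
(the carry out of the leftmost column, 0, becomes the leading bit)
Decimal check:
  0110001001010010 = 16384 + 8192 + 512 + 64 + 16 + 2 = 25170
  0011100101000011 = 8192 + 4096 + 2048 + 256 + 64 + 2 + 1 = 14659
  25170 + 14659 = 39829, and 01001101110010101 = 32768 + 4096 + 2048 + 512 + 256 + 128 + 16 + 4 + 1 = 39829 ✓



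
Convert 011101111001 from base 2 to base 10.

Sum of powers of 2 for each 1-bit:
2^0 + 2^3 + 2^4 + 2^5 + 2^6 + 2^8 + 2^9 + 2^10
= 1 + 8 + 16 + 32 + 64 + 256 + 512 + 1024
= 1913



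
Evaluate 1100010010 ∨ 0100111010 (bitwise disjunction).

OR: 1 when either bit is 1
  1100010010
| 0100111010
------------
  1100111010
Decimal: 786 | 314 = 826



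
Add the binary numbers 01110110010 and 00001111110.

Add column by column from the right: bit + bit + carry-in; write the sum mod 2, carry 1 when the sum is 2 or 3.
carry:  11111111100
        01110110010
+       00001111110
-------------------
       010000110000
(the carry out of the leftmost column, 0, becomes the leading bit)
Decimal check:
  01110110010 = 512 + 256 + 128 + 32 + 16 + 2 = 946
  00001111110 = 64 + 32 + 16 + 8 + 4 + 2 = 126
  946 + 126 = 1072, and 010000110000 = 1024 + 32 + 16 = 1072 ✓



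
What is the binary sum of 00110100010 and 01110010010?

Add column by column from the right: bit + bit + carry-in; write the sum mod 2, carry 1 when the sum is 2 or 3.
carry:  11100000100
        00110100010
+       01110010010
-------------------
       010100110100
(the carry out of the leftmost column, 0, becomes the leading bit)
Decimal check:
  00110100010 = 256 + 128 + 32 + 2 = 418
  01110010010 = 512 + 256 + 128 + 16 + 2 = 914
  418 + 914 = 1332, and 010100110100 = 1024 + 256 + 32 + 16 + 4 = 1332 ✓



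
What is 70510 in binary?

Using repeated division by 2:
70510 ÷ 2 = 35255 remainder 0
35255 ÷ 2 = 17627 remainder 1
17627 ÷ 2 = 8813 remainder 1
8813 ÷ 2 = 4406 remainder 1
4406 ÷ 2 = 2203 remainder 0
2203 ÷ 2 = 1101 remainder 1
1101 ÷ 2 = 550 remainder 1
550 ÷ 2 = 275 remainder 0
275 ÷ 2 = 137 remainder 1
137 ÷ 2 = 68 remainder 1
68 ÷ 2 = 34 remainder 0
34 ÷ 2 = 17 remainder 0
17 ÷ 2 = 8 remainder 1
8 ÷ 2 = 4 remainder 0
4 ÷ 2 = 2 remainder 0
2 ÷ 2 = 1 remainder 0
1 ÷ 2 = 0 remainder 1
Reading remainders bottom to top: 10001001101101110



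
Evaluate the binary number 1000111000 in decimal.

Sum of powers of 2 for each 1-bit:
2^3 + 2^4 + 2^5 + 2^9
= 8 + 16 + 32 + 512
= 568



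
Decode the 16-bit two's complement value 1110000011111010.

Binary: 1110000011111010
Sign bit: 1 (negative)
Invert: 0001111100000101
Add 1:  0001111100000110
Magnitude: 0001111100000110 = 4096 + 2048 + 1024 + 512 + 256 + 4 + 2 = 7942
Value: -7942



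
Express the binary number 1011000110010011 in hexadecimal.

Group into 4-bit nibbles from right:
  1011 = B
  0001 = 1
  1001 = 9
  0011 = 3
Result: B193



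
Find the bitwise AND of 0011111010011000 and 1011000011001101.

AND: 1 only when both bits are 1
  0011111010011000
& 1011000011001101
------------------
  0011000010001000
Decimal: 16024 & 45261 = 12424



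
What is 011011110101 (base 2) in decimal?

Sum of powers of 2 for each 1-bit:
2^0 + 2^2 + 2^4 + 2^5 + 2^6 + 2^7 + 2^9 + 2^10
= 1 + 4 + 16 + 32 + 64 + 128 + 512 + 1024
= 1781



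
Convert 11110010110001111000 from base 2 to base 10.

Sum of powers of 2 for each 1-bit:
2^3 + 2^4 + 2^5 + 2^6 + 2^10 + 2^11 + 2^13 + 2^16 + 2^17 + 2^18 + 2^19
= 8 + 16 + 32 + 64 + 1024 + 2048 + 8192 + 65536 + 131072 + 262144 + 524288
= 994424



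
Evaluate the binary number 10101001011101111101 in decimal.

Sum of powers of 2 for each 1-bit:
2^0 + 2^2 + 2^3 + 2^4 + 2^5 + 2^6 + 2^8 + 2^9 + 2^10 + 2^12 + 2^15 + 2^17 + 2^19
= 1 + 4 + 8 + 16 + 32 + 64 + 256 + 512 + 1024 + 4096 + 32768 + 131072 + 524288
= 694141



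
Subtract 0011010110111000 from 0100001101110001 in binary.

Method 1 - Direct subtraction (column by column from the right: bit − bit − borrow-in; if negative, add 2 and borrow 1 from the next column):
borrow: 0111101101110000
        0100001101110001
-       0011010110111000
------------------------
        0000110110111001

Method 2 - Add two's complement:
Two's complement of 0011010110111000: invert → 1100101001000111, add 1 → 1100101001001000
  0100001101110001
+ 1100101001001000
------------------
 10000110110111001  (end carry out of the top bit = 1)
Discarding the end carry: 0000110110111001
Decimal check:
  0100001101110001 = 16384 + 512 + 256 + 64 + 32 + 16 + 1 = 17265
  0011010110111000 = 8192 + 4096 + 1024 + 256 + 128 + 32 + 16 + 8 = 13752
  17265 - 13752 = 3513, and 0000110110111001 = 2048 + 1024 + 256 + 128 + 32 + 16 + 8 + 1 = 3513 ✓



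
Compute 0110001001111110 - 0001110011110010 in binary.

Method 1 - Direct subtraction (column by column from the right: bit − bit − borrow-in; if negative, add 2 and borrow 1 from the next column):
borrow: 0011101100000000
        0110001001111110
-       0001110011110010
------------------------
        0100010110001100

Method 2 - Add two's complement:
Two's complement of 0001110011110010: invert → 1110001100001101, add 1 → 1110001100001110
  0110001001111110
+ 1110001100001110
------------------
 10100010110001100  (end carry out of the top bit = 1)
Discarding the end carry: 0100010110001100
Decimal check:
  0110001001111110 = 16384 + 8192 + 512 + 64 + 32 + 16 + 8 + 4 + 2 = 25214
  0001110011110010 = 4096 + 2048 + 1024 + 128 + 64 + 32 + 16 + 2 = 7410
  25214 - 7410 = 17804, and 0100010110001100 = 16384 + 1024 + 256 + 128 + 8 + 4 = 17804 ✓



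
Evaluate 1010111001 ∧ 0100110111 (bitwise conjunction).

AND: 1 only when both bits are 1
  1010111001
& 0100110111
------------
  0000110001
Decimal: 697 & 311 = 49



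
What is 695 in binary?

Using repeated division by 2:
695 ÷ 2 = 347 remainder 1
347 ÷ 2 = 173 remainder 1
173 ÷ 2 = 86 remainder 1
86 ÷ 2 = 43 remainder 0
43 ÷ 2 = 21 remainder 1
21 ÷ 2 = 10 remainder 1
10 ÷ 2 = 5 remainder 0
5 ÷ 2 = 2 remainder 1
2 ÷ 2 = 1 remainder 0
1 ÷ 2 = 0 remainder 1
Reading remainders bottom to top: 1010110111



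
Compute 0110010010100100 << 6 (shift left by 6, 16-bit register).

Original: 0110010010100100 (decimal 25764)
Shift left by 6 positions
Append 6 zeros on the right and drop the 6 high bits that overflow the 16-bit width
Result: 0010100100000000 (decimal 10496)
Equivalent: 25764 << 6 = 25764 × 2^6 = 1648896, truncated to 16 bits = 10496



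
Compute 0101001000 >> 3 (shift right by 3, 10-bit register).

Original: 0101001000 (decimal 328)
Shift right by 3 positions
Drop the 3 low bits; fill with zeros on the left
Result: 0000101001 (decimal 41)
Equivalent: 328 >> 3 = 328 ÷ 2^3 = 41



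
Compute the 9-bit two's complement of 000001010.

Original: 000001010
Step 1 - Invert all bits: 111110101
Step 2 - Add 1: 111110110
Verification: 000001010 + 111110110 = 1000000000; discarding the end carry (carry out of the top bit) leaves the 9-bit value 000000000, as required for x + (-x)



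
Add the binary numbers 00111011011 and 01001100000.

Add column by column from the right: bit + bit + carry-in; write the sum mod 2, carry 1 when the sum is 2 or 3.
carry:  11110000000
        00111011011
+       01001100000
-------------------
       010000111011
(the carry out of the leftmost column, 0, becomes the leading bit)
Decimal check:
  00111011011 = 256 + 128 + 64 + 16 + 8 + 2 + 1 = 475
  01001100000 = 512 + 64 + 32 = 608
  475 + 608 = 1083, and 010000111011 = 1024 + 32 + 16 + 8 + 2 + 1 = 1083 ✓



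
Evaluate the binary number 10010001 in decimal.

Sum of powers of 2 for each 1-bit:
2^0 + 2^4 + 2^7
= 1 + 16 + 128
= 145



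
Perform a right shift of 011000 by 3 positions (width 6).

Original: 011000 (decimal 24)
Shift right by 3 positions
Drop the 3 low bits; fill with zeros on the left
Result: 000011 (decimal 3)
Equivalent: 24 >> 3 = 24 ÷ 2^3 = 3



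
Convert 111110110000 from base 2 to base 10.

Sum of powers of 2 for each 1-bit:
2^4 + 2^5 + 2^7 + 2^8 + 2^9 + 2^10 + 2^11
= 16 + 32 + 128 + 256 + 512 + 1024 + 2048
= 4016



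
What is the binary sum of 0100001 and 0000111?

Add column by column from the right: bit + bit + carry-in; write the sum mod 2, carry 1 when the sum is 2 or 3.
carry:  0001110
        0100001
+       0000111
---------------
       00101000
(the carry out of the leftmost column, 0, becomes the leading bit)
Decimal check:
  0100001 = 32 + 1 = 33
  0000111 = 4 + 2 + 1 = 7
  33 + 7 = 40, and 00101000 = 32 + 8 = 40 ✓



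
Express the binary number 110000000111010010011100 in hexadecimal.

Group into 4-bit nibbles from right:
  1100 = C
  0000 = 0
  0111 = 7
  0100 = 4
  1001 = 9
  1100 = C
Result: C0749C



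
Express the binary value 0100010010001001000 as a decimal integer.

Sum of powers of 2 for each 1-bit:
2^3 + 2^6 + 2^10 + 2^13 + 2^17
= 8 + 64 + 1024 + 8192 + 131072
= 140360



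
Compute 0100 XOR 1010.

XOR: 1 when bits differ
  0100
^ 1010
------
  1110
Decimal: 4 ^ 10 = 14



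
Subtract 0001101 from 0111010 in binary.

Method 1 - Direct subtraction (column by column from the right: bit − bit − borrow-in; if negative, add 2 and borrow 1 from the next column):
borrow: 0011010
        0111010
-       0001101
---------------
        0101101

Method 2 - Add two's complement:
Two's complement of 0001101: invert → 1110010, add 1 → 1110011
  0111010
+ 1110011
---------
 10101101  (end carry out of the top bit = 1)
Discarding the end carry: 0101101
Decimal check:
  0111010 = 32 + 16 + 8 + 2 = 58
  0001101 = 8 + 4 + 1 = 13
  58 - 13 = 45, and 0101101 = 32 + 8 + 4 + 1 = 45 ✓



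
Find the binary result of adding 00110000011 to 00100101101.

Add column by column from the right: bit + bit + carry-in; write the sum mod 2, carry 1 when the sum is 2 or 3.
carry:  01000011110
        00110000011
+       00100101101
-------------------
       001010110000
(the carry out of the leftmost column, 0, becomes the leading bit)
Decimal check:
  00110000011 = 256 + 128 + 2 + 1 = 387
  00100101101 = 256 + 32 + 8 + 4 + 1 = 301
  387 + 301 = 688, and 001010110000 = 512 + 128 + 32 + 16 = 688 ✓



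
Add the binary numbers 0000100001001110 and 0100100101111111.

Add column by column from the right: bit + bit + carry-in; write the sum mod 2, carry 1 when the sum is 2 or 3.
carry:  0001000011111100
        0000100001001110
+       0100100101111111
------------------------
       00101000111001101
(the carry out of the leftmost column, 0, becomes the leading bit)
Decimal check:
  0000100001001110 = 2048 + 64 + 8 + 4 + 2 = 2126
  0100100101111111 = 16384 + 2048 + 256 + 64 + 32 + 16 + 8 + 4 + 2 + 1 = 18815
  2126 + 18815 = 20941, and 00101000111001101 = 16384 + 4096 + 256 + 128 + 64 + 8 + 4 + 1 = 20941 ✓



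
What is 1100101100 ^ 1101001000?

XOR: 1 when bits differ
  1100101100
^ 1101001000
------------
  0001100100
Decimal: 812 ^ 840 = 100



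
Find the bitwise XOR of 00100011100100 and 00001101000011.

XOR: 1 when bits differ
  00100011100100
^ 00001101000011
----------------
  00101110100111
Decimal: 2276 ^ 835 = 2983



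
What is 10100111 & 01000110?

AND: 1 only when both bits are 1
  10100111
& 01000110
----------
  00000110
Decimal: 167 & 70 = 6



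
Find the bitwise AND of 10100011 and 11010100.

AND: 1 only when both bits are 1
  10100011
& 11010100
----------
  10000000
Decimal: 163 & 212 = 128



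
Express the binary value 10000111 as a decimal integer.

Sum of powers of 2 for each 1-bit:
2^0 + 2^1 + 2^2 + 2^7
= 1 + 2 + 4 + 128
= 135

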